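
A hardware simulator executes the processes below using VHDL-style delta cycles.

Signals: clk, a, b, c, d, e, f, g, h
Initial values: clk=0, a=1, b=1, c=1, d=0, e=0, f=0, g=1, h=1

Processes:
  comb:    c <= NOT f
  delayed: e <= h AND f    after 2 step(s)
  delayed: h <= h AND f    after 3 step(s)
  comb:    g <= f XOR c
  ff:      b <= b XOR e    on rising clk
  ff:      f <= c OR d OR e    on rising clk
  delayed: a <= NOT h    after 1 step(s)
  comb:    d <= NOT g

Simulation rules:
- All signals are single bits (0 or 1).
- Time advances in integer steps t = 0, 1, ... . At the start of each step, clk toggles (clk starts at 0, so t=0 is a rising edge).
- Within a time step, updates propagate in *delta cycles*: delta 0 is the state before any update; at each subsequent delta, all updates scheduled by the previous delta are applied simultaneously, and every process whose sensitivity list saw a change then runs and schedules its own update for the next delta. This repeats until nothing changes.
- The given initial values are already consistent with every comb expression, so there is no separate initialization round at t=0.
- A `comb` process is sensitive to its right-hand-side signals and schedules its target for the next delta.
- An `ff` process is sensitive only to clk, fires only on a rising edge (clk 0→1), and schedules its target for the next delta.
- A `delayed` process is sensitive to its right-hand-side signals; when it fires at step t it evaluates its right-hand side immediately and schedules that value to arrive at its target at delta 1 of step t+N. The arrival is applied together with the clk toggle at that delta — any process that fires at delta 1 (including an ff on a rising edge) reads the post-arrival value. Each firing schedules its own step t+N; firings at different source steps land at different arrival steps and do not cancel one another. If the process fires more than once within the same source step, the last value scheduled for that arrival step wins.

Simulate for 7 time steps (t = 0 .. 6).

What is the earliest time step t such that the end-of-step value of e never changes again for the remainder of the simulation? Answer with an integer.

[bits: f,g,clk,c,e,a,d,h,b]
t=0: Δ0=010101011 Δ1=011101011 Δ2=111101011 Δ3=101001011 Δ4=111001111 Δ5=111001011 | 5Δ
t=1: Δ0=111001011 Δ1=110001011 | 1Δ
t=2: Δ0=110001011 Δ1=111011011 Δ2=111011010 | 2Δ
t=3: Δ0=111011010 Δ1=110011010 | 1Δ
t=4: Δ0=110011010 Δ1=111011010 Δ2=111011011 | 2Δ
t=5: Δ0=111011011 Δ1=110011011 | 1Δ
t=6: Δ0=110011011 Δ1=111011011 Δ2=111011010 | 2Δ

2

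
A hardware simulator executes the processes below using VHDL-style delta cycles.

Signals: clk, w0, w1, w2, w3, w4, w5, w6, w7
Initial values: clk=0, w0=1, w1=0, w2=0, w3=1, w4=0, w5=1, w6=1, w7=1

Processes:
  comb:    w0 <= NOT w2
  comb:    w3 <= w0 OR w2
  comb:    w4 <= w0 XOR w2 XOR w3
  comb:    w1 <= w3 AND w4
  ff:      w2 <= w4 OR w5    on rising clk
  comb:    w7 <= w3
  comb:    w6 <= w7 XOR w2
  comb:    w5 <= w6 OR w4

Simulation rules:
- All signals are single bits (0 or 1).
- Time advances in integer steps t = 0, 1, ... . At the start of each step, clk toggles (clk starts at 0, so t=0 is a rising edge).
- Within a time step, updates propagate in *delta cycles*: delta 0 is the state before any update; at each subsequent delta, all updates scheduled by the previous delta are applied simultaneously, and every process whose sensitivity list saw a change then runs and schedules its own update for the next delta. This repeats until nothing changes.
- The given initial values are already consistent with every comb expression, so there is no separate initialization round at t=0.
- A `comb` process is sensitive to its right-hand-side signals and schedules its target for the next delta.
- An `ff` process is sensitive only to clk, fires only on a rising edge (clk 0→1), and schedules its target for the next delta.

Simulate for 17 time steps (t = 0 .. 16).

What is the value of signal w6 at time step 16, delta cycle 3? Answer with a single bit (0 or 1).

t=0 Δ0: w3=1 w5=1 clk=0 w6=1 w1=0 w2=0 w4=0 w0=1 w7=1
  Δ1: clk:0→1
  Δ2: w2:0→1
  Δ3: w6:1→0, w4:0→1, w0:1→0
  Δ4: w1:0→1, w4:1→0
  Δ5: w5:1→0, w1:1→0
  (5Δ to stable)
t=1 Δ0: w3=1 w5=0 clk=1 w6=0 w1=0 w2=1 w4=0 w0=0 w7=1
  Δ1: clk:1→0
  (1Δ to stable)
t=2 Δ0: w3=1 w5=0 clk=0 w6=0 w1=0 w2=1 w4=0 w0=0 w7=1
  Δ1: clk:0→1
  Δ2: w2:1→0
  Δ3: w3:1→0, w6:0→1, w4:0→1, w0:0→1
  Δ4: w3:0→1, w5:0→1, w7:1→0
  Δ5: w6:1→0, w1:0→1, w4:1→0, w7:0→1
  Δ6: w5:1→0, w6:0→1, w1:1→0
  Δ7: w5:0→1
  (7Δ to stable)
t=3 Δ0: w3=1 w5=1 clk=1 w6=1 w1=0 w2=0 w4=0 w0=1 w7=1
  Δ1: clk:1→0
  (1Δ to stable)
t=4 Δ0: w3=1 w5=1 clk=0 w6=1 w1=0 w2=0 w4=0 w0=1 w7=1
  Δ1: clk:0→1
  Δ2: w2:0→1
  Δ3: w6:1→0, w4:0→1, w0:1→0
  Δ4: w1:0→1, w4:1→0
  Δ5: w5:1→0, w1:1→0
  (5Δ to stable)
t=5 Δ0: w3=1 w5=0 clk=1 w6=0 w1=0 w2=1 w4=0 w0=0 w7=1
  Δ1: clk:1→0
  (1Δ to stable)
t=6 Δ0: w3=1 w5=0 clk=0 w6=0 w1=0 w2=1 w4=0 w0=0 w7=1
  Δ1: clk:0→1
  Δ2: w2:1→0
  Δ3: w3:1→0, w6:0→1, w4:0→1, w0:0→1
  Δ4: w3:0→1, w5:0→1, w7:1→0
  Δ5: w6:1→0, w1:0→1, w4:1→0, w7:0→1
  Δ6: w5:1→0, w6:0→1, w1:1→0
  Δ7: w5:0→1
  (7Δ to stable)
t=7 Δ0: w3=1 w5=1 clk=1 w6=1 w1=0 w2=0 w4=0 w0=1 w7=1
  Δ1: clk:1→0
  (1Δ to stable)
t=8 Δ0: w3=1 w5=1 clk=0 w6=1 w1=0 w2=0 w4=0 w0=1 w7=1
  Δ1: clk:0→1
  Δ2: w2:0→1
  Δ3: w6:1→0, w4:0→1, w0:1→0
  Δ4: w1:0→1, w4:1→0
  Δ5: w5:1→0, w1:1→0
  (5Δ to stable)
t=9 Δ0: w3=1 w5=0 clk=1 w6=0 w1=0 w2=1 w4=0 w0=0 w7=1
  Δ1: clk:1→0
  (1Δ to stable)
t=10 Δ0: w3=1 w5=0 clk=0 w6=0 w1=0 w2=1 w4=0 w0=0 w7=1
  Δ1: clk:0→1
  Δ2: w2:1→0
  Δ3: w3:1→0, w6:0→1, w4:0→1, w0:0→1
  Δ4: w3:0→1, w5:0→1, w7:1→0
  Δ5: w6:1→0, w1:0→1, w4:1→0, w7:0→1
  Δ6: w5:1→0, w6:0→1, w1:1→0
  Δ7: w5:0→1
  (7Δ to stable)
t=11 Δ0: w3=1 w5=1 clk=1 w6=1 w1=0 w2=0 w4=0 w0=1 w7=1
  Δ1: clk:1→0
  (1Δ to stable)
t=12 Δ0: w3=1 w5=1 clk=0 w6=1 w1=0 w2=0 w4=0 w0=1 w7=1
  Δ1: clk:0→1
  Δ2: w2:0→1
  Δ3: w6:1→0, w4:0→1, w0:1→0
  Δ4: w1:0→1, w4:1→0
  Δ5: w5:1→0, w1:1→0
  (5Δ to stable)
t=13 Δ0: w3=1 w5=0 clk=1 w6=0 w1=0 w2=1 w4=0 w0=0 w7=1
  Δ1: clk:1→0
  (1Δ to stable)
t=14 Δ0: w3=1 w5=0 clk=0 w6=0 w1=0 w2=1 w4=0 w0=0 w7=1
  Δ1: clk:0→1
  Δ2: w2:1→0
  Δ3: w3:1→0, w6:0→1, w4:0→1, w0:0→1
  Δ4: w3:0→1, w5:0→1, w7:1→0
  Δ5: w6:1→0, w1:0→1, w4:1→0, w7:0→1
  Δ6: w5:1→0, w6:0→1, w1:1→0
  Δ7: w5:0→1
  (7Δ to stable)
t=15 Δ0: w3=1 w5=1 clk=1 w6=1 w1=0 w2=0 w4=0 w0=1 w7=1
  Δ1: clk:1→0
  (1Δ to stable)
t=16 Δ0: w3=1 w5=1 clk=0 w6=1 w1=0 w2=0 w4=0 w0=1 w7=1
  Δ1: clk:0→1
  Δ2: w2:0→1
  Δ3: w6:1→0, w4:0→1, w0:1→0
  Δ4: w1:0→1, w4:1→0
  Δ5: w5:1→0, w1:1→0
  (5Δ to stable)

0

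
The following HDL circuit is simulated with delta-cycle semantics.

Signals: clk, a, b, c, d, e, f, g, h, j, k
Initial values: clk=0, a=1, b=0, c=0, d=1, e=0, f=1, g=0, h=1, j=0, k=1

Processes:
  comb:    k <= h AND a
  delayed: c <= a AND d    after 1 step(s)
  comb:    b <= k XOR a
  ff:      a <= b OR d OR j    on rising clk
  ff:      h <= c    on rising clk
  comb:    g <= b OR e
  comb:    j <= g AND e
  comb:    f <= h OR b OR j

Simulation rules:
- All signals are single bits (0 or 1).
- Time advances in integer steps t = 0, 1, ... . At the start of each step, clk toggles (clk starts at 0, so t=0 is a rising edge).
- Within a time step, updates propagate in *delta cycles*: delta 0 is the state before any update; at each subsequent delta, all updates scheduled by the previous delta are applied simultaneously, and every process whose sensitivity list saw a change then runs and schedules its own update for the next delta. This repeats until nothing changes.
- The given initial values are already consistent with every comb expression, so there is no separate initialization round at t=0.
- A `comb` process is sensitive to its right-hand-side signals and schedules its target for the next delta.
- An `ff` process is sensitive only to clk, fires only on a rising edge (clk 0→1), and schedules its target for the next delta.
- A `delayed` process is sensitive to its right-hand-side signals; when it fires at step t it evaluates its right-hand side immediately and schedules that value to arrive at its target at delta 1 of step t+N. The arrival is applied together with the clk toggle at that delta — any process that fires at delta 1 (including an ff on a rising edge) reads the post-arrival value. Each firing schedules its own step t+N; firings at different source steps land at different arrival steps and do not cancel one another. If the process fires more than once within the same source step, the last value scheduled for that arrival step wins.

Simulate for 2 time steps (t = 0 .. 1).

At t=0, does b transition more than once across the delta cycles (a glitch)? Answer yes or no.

t0.Δ0 k=1 c=0 f=1 b=0 d=1 e=0 clk=0 j=0 h=1 g=0 a=1
t0.Δ1 k=1 c=0 f=1 b=0 d=1 e=0 clk=1 j=0 h=1 g=0 a=1
t0.Δ2 k=1 c=0 f=1 b=0 d=1 e=0 clk=1 j=0 h=0 g=0 a=1
t0.Δ3 k=0 c=0 f=0 b=0 d=1 e=0 clk=1 j=0 h=0 g=0 a=1
t0.Δ4 k=0 c=0 f=0 b=1 d=1 e=0 clk=1 j=0 h=0 g=0 a=1
t0.Δ5 k=0 c=0 f=1 b=1 d=1 e=0 clk=1 j=0 h=0 g=1 a=1
t1.Δ0 k=0 c=0 f=1 b=1 d=1 e=0 clk=1 j=0 h=0 g=1 a=1
t1.Δ1 k=0 c=0 f=1 b=1 d=1 e=0 clk=0 j=0 h=0 g=1 a=1

no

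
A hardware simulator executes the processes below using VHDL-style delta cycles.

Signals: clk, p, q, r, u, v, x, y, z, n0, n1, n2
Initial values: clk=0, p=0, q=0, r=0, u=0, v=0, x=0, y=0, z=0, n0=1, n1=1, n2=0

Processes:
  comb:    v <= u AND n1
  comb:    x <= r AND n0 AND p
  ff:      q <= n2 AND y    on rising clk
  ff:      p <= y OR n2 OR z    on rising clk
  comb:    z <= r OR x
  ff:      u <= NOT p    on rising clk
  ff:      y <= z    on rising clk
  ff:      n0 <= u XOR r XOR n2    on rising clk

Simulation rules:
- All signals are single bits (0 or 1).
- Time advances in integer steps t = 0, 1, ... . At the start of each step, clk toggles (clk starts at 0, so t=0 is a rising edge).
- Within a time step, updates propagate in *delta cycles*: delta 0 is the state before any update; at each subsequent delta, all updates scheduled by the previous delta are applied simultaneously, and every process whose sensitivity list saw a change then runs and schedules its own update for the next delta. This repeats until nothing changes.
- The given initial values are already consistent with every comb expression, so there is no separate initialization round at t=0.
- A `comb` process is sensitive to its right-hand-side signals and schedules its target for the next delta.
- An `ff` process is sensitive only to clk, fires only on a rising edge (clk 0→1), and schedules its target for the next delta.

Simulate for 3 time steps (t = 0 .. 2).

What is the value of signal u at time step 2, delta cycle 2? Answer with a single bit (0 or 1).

t0.Δ0 y=0 v=0 n1=1 clk=0 x=0 n0=1 n2=0 u=0 q=0 z=0 p=0 r=0
t0.Δ1 y=0 v=0 n1=1 clk=1 x=0 n0=1 n2=0 u=0 q=0 z=0 p=0 r=0
t0.Δ2 y=0 v=0 n1=1 clk=1 x=0 n0=0 n2=0 u=1 q=0 z=0 p=0 r=0
t0.Δ3 y=0 v=1 n1=1 clk=1 x=0 n0=0 n2=0 u=1 q=0 z=0 p=0 r=0
t1.Δ0 y=0 v=1 n1=1 clk=1 x=0 n0=0 n2=0 u=1 q=0 z=0 p=0 r=0
t1.Δ1 y=0 v=1 n1=1 clk=0 x=0 n0=0 n2=0 u=1 q=0 z=0 p=0 r=0
t2.Δ0 y=0 v=1 n1=1 clk=0 x=0 n0=0 n2=0 u=1 q=0 z=0 p=0 r=0
t2.Δ1 y=0 v=1 n1=1 clk=1 x=0 n0=0 n2=0 u=1 q=0 z=0 p=0 r=0
t2.Δ2 y=0 v=1 n1=1 clk=1 x=0 n0=1 n2=0 u=1 q=0 z=0 p=0 r=0

1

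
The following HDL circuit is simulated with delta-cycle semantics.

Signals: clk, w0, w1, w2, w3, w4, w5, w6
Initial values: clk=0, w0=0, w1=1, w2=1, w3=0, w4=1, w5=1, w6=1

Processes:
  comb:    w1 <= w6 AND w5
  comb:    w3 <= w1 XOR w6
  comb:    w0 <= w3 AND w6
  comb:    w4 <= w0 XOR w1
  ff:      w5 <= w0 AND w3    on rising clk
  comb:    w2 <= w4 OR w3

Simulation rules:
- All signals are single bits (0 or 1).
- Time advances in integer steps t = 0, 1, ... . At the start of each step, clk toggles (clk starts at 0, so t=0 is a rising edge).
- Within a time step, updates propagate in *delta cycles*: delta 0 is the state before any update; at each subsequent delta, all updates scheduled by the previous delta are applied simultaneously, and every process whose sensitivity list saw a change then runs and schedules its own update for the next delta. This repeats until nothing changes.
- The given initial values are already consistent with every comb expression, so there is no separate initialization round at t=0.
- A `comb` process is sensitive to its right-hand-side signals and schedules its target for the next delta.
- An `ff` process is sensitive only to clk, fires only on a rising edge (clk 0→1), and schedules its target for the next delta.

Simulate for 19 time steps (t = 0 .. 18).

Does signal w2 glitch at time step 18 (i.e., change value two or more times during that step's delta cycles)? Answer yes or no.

t0.Δ0 w3=0 w2=1 w0=0 w4=1 w5=1 clk=0 w1=1 w6=1
t0.Δ1 w3=0 w2=1 w0=0 w4=1 w5=1 clk=1 w1=1 w6=1
t0.Δ2 w3=0 w2=1 w0=0 w4=1 w5=0 clk=1 w1=1 w6=1
t0.Δ3 w3=0 w2=1 w0=0 w4=1 w5=0 clk=1 w1=0 w6=1
t0.Δ4 w3=1 w2=1 w0=0 w4=0 w5=0 clk=1 w1=0 w6=1
t0.Δ5 w3=1 w2=1 w0=1 w4=0 w5=0 clk=1 w1=0 w6=1
t0.Δ6 w3=1 w2=1 w0=1 w4=1 w5=0 clk=1 w1=0 w6=1
t1.Δ0 w3=1 w2=1 w0=1 w4=1 w5=0 clk=1 w1=0 w6=1
t1.Δ1 w3=1 w2=1 w0=1 w4=1 w5=0 clk=0 w1=0 w6=1
t2.Δ0 w3=1 w2=1 w0=1 w4=1 w5=0 clk=0 w1=0 w6=1
t2.Δ1 w3=1 w2=1 w0=1 w4=1 w5=0 clk=1 w1=0 w6=1
t2.Δ2 w3=1 w2=1 w0=1 w4=1 w5=1 clk=1 w1=0 w6=1
t2.Δ3 w3=1 w2=1 w0=1 w4=1 w5=1 clk=1 w1=1 w6=1
t2.Δ4 w3=0 w2=1 w0=1 w4=0 w5=1 clk=1 w1=1 w6=1
t2.Δ5 w3=0 w2=0 w0=0 w4=0 w5=1 clk=1 w1=1 w6=1
t2.Δ6 w3=0 w2=0 w0=0 w4=1 w5=1 clk=1 w1=1 w6=1
t2.Δ7 w3=0 w2=1 w0=0 w4=1 w5=1 clk=1 w1=1 w6=1
t3.Δ0 w3=0 w2=1 w0=0 w4=1 w5=1 clk=1 w1=1 w6=1
t3.Δ1 w3=0 w2=1 w0=0 w4=1 w5=1 clk=0 w1=1 w6=1
t4.Δ0 w3=0 w2=1 w0=0 w4=1 w5=1 clk=0 w1=1 w6=1
t4.Δ1 w3=0 w2=1 w0=0 w4=1 w5=1 clk=1 w1=1 w6=1
t4.Δ2 w3=0 w2=1 w0=0 w4=1 w5=0 clk=1 w1=1 w6=1
t4.Δ3 w3=0 w2=1 w0=0 w4=1 w5=0 clk=1 w1=0 w6=1
t4.Δ4 w3=1 w2=1 w0=0 w4=0 w5=0 clk=1 w1=0 w6=1
t4.Δ5 w3=1 w2=1 w0=1 w4=0 w5=0 clk=1 w1=0 w6=1
t4.Δ6 w3=1 w2=1 w0=1 w4=1 w5=0 clk=1 w1=0 w6=1
t5.Δ0 w3=1 w2=1 w0=1 w4=1 w5=0 clk=1 w1=0 w6=1
t5.Δ1 w3=1 w2=1 w0=1 w4=1 w5=0 clk=0 w1=0 w6=1
t6.Δ0 w3=1 w2=1 w0=1 w4=1 w5=0 clk=0 w1=0 w6=1
t6.Δ1 w3=1 w2=1 w0=1 w4=1 w5=0 clk=1 w1=0 w6=1
t6.Δ2 w3=1 w2=1 w0=1 w4=1 w5=1 clk=1 w1=0 w6=1
t6.Δ3 w3=1 w2=1 w0=1 w4=1 w5=1 clk=1 w1=1 w6=1
t6.Δ4 w3=0 w2=1 w0=1 w4=0 w5=1 clk=1 w1=1 w6=1
t6.Δ5 w3=0 w2=0 w0=0 w4=0 w5=1 clk=1 w1=1 w6=1
t6.Δ6 w3=0 w2=0 w0=0 w4=1 w5=1 clk=1 w1=1 w6=1
t6.Δ7 w3=0 w2=1 w0=0 w4=1 w5=1 clk=1 w1=1 w6=1
t7.Δ0 w3=0 w2=1 w0=0 w4=1 w5=1 clk=1 w1=1 w6=1
t7.Δ1 w3=0 w2=1 w0=0 w4=1 w5=1 clk=0 w1=1 w6=1
t8.Δ0 w3=0 w2=1 w0=0 w4=1 w5=1 clk=0 w1=1 w6=1
t8.Δ1 w3=0 w2=1 w0=0 w4=1 w5=1 clk=1 w1=1 w6=1
t8.Δ2 w3=0 w2=1 w0=0 w4=1 w5=0 clk=1 w1=1 w6=1
t8.Δ3 w3=0 w2=1 w0=0 w4=1 w5=0 clk=1 w1=0 w6=1
t8.Δ4 w3=1 w2=1 w0=0 w4=0 w5=0 clk=1 w1=0 w6=1
t8.Δ5 w3=1 w2=1 w0=1 w4=0 w5=0 clk=1 w1=0 w6=1
t8.Δ6 w3=1 w2=1 w0=1 w4=1 w5=0 clk=1 w1=0 w6=1
t9.Δ0 w3=1 w2=1 w0=1 w4=1 w5=0 clk=1 w1=0 w6=1
t9.Δ1 w3=1 w2=1 w0=1 w4=1 w5=0 clk=0 w1=0 w6=1
t10.Δ0 w3=1 w2=1 w0=1 w4=1 w5=0 clk=0 w1=0 w6=1
t10.Δ1 w3=1 w2=1 w0=1 w4=1 w5=0 clk=1 w1=0 w6=1
t10.Δ2 w3=1 w2=1 w0=1 w4=1 w5=1 clk=1 w1=0 w6=1
t10.Δ3 w3=1 w2=1 w0=1 w4=1 w5=1 clk=1 w1=1 w6=1
t10.Δ4 w3=0 w2=1 w0=1 w4=0 w5=1 clk=1 w1=1 w6=1
t10.Δ5 w3=0 w2=0 w0=0 w4=0 w5=1 clk=1 w1=1 w6=1
t10.Δ6 w3=0 w2=0 w0=0 w4=1 w5=1 clk=1 w1=1 w6=1
t10.Δ7 w3=0 w2=1 w0=0 w4=1 w5=1 clk=1 w1=1 w6=1
t11.Δ0 w3=0 w2=1 w0=0 w4=1 w5=1 clk=1 w1=1 w6=1
t11.Δ1 w3=0 w2=1 w0=0 w4=1 w5=1 clk=0 w1=1 w6=1
t12.Δ0 w3=0 w2=1 w0=0 w4=1 w5=1 clk=0 w1=1 w6=1
t12.Δ1 w3=0 w2=1 w0=0 w4=1 w5=1 clk=1 w1=1 w6=1
t12.Δ2 w3=0 w2=1 w0=0 w4=1 w5=0 clk=1 w1=1 w6=1
t12.Δ3 w3=0 w2=1 w0=0 w4=1 w5=0 clk=1 w1=0 w6=1
t12.Δ4 w3=1 w2=1 w0=0 w4=0 w5=0 clk=1 w1=0 w6=1
t12.Δ5 w3=1 w2=1 w0=1 w4=0 w5=0 clk=1 w1=0 w6=1
t12.Δ6 w3=1 w2=1 w0=1 w4=1 w5=0 clk=1 w1=0 w6=1
t13.Δ0 w3=1 w2=1 w0=1 w4=1 w5=0 clk=1 w1=0 w6=1
t13.Δ1 w3=1 w2=1 w0=1 w4=1 w5=0 clk=0 w1=0 w6=1
t14.Δ0 w3=1 w2=1 w0=1 w4=1 w5=0 clk=0 w1=0 w6=1
t14.Δ1 w3=1 w2=1 w0=1 w4=1 w5=0 clk=1 w1=0 w6=1
t14.Δ2 w3=1 w2=1 w0=1 w4=1 w5=1 clk=1 w1=0 w6=1
t14.Δ3 w3=1 w2=1 w0=1 w4=1 w5=1 clk=1 w1=1 w6=1
t14.Δ4 w3=0 w2=1 w0=1 w4=0 w5=1 clk=1 w1=1 w6=1
t14.Δ5 w3=0 w2=0 w0=0 w4=0 w5=1 clk=1 w1=1 w6=1
t14.Δ6 w3=0 w2=0 w0=0 w4=1 w5=1 clk=1 w1=1 w6=1
t14.Δ7 w3=0 w2=1 w0=0 w4=1 w5=1 clk=1 w1=1 w6=1
t15.Δ0 w3=0 w2=1 w0=0 w4=1 w5=1 clk=1 w1=1 w6=1
t15.Δ1 w3=0 w2=1 w0=0 w4=1 w5=1 clk=0 w1=1 w6=1
t16.Δ0 w3=0 w2=1 w0=0 w4=1 w5=1 clk=0 w1=1 w6=1
t16.Δ1 w3=0 w2=1 w0=0 w4=1 w5=1 clk=1 w1=1 w6=1
t16.Δ2 w3=0 w2=1 w0=0 w4=1 w5=0 clk=1 w1=1 w6=1
t16.Δ3 w3=0 w2=1 w0=0 w4=1 w5=0 clk=1 w1=0 w6=1
t16.Δ4 w3=1 w2=1 w0=0 w4=0 w5=0 clk=1 w1=0 w6=1
t16.Δ5 w3=1 w2=1 w0=1 w4=0 w5=0 clk=1 w1=0 w6=1
t16.Δ6 w3=1 w2=1 w0=1 w4=1 w5=0 clk=1 w1=0 w6=1
t17.Δ0 w3=1 w2=1 w0=1 w4=1 w5=0 clk=1 w1=0 w6=1
t17.Δ1 w3=1 w2=1 w0=1 w4=1 w5=0 clk=0 w1=0 w6=1
t18.Δ0 w3=1 w2=1 w0=1 w4=1 w5=0 clk=0 w1=0 w6=1
t18.Δ1 w3=1 w2=1 w0=1 w4=1 w5=0 clk=1 w1=0 w6=1
t18.Δ2 w3=1 w2=1 w0=1 w4=1 w5=1 clk=1 w1=0 w6=1
t18.Δ3 w3=1 w2=1 w0=1 w4=1 w5=1 clk=1 w1=1 w6=1
t18.Δ4 w3=0 w2=1 w0=1 w4=0 w5=1 clk=1 w1=1 w6=1
t18.Δ5 w3=0 w2=0 w0=0 w4=0 w5=1 clk=1 w1=1 w6=1
t18.Δ6 w3=0 w2=0 w0=0 w4=1 w5=1 clk=1 w1=1 w6=1
t18.Δ7 w3=0 w2=1 w0=0 w4=1 w5=1 clk=1 w1=1 w6=1

yes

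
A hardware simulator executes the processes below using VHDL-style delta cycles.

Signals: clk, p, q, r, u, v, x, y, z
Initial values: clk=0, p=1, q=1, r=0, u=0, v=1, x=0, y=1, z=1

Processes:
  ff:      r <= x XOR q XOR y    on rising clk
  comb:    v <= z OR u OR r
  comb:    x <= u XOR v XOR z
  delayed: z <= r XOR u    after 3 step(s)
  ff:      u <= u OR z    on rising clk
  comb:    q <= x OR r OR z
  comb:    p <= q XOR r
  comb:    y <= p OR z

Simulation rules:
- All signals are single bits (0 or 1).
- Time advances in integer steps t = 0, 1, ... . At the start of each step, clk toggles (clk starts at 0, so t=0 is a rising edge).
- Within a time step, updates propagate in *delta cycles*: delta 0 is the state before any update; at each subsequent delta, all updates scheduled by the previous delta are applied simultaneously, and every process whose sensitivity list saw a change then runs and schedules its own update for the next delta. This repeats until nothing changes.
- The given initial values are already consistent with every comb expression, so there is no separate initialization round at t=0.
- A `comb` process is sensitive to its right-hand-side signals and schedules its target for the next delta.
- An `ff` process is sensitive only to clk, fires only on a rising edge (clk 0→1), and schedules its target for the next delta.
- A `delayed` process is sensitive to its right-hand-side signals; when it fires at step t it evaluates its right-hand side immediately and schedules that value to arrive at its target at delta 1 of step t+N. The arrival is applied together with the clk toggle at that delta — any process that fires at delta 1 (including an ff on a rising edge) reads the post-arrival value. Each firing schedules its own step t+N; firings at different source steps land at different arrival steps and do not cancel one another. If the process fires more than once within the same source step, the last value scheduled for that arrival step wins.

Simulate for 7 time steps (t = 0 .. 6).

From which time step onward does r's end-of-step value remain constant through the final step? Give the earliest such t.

[bits: u,p,z,v,y,x,q,clk,r]
t=0: Δ0=011110100 Δ1=011110110 Δ2=111110110 Δ3=111111110 | 3Δ
t=1: Δ0=111111110 Δ1=111111100 | 1Δ
t=2: Δ0=111111100 Δ1=111111110 Δ2=111111111 Δ3=101111111 | 3Δ
t=3: Δ0=101111111 Δ1=101111101 | 1Δ
t=4: Δ0=101111101 Δ1=101111111 | 1Δ
t=5: Δ0=101111111 Δ1=100111101 Δ2=100100101 | 2Δ
t=6: Δ0=100100101 Δ1=100100111 | 1Δ

2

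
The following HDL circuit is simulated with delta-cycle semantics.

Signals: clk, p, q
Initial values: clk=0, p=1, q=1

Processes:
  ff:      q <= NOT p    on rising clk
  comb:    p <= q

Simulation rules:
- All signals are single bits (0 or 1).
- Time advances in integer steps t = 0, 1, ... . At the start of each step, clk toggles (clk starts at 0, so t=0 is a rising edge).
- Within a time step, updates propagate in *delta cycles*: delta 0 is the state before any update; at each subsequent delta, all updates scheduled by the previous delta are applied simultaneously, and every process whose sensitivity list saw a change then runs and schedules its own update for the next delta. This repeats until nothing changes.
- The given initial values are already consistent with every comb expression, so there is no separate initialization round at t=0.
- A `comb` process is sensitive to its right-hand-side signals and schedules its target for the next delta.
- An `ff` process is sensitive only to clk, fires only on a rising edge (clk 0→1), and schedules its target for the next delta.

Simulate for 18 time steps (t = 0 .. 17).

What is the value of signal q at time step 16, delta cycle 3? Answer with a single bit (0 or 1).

0

[bits: clk,p,q]
t=0: Δ0=011 Δ1=111 Δ2=110 Δ3=100 | 3Δ
t=1: Δ0=100 Δ1=000 | 1Δ
t=2: Δ0=000 Δ1=100 Δ2=101 Δ3=111 | 3Δ
t=3: Δ0=111 Δ1=011 | 1Δ
t=4: Δ0=011 Δ1=111 Δ2=110 Δ3=100 | 3Δ
t=5: Δ0=100 Δ1=000 | 1Δ
t=6: Δ0=000 Δ1=100 Δ2=101 Δ3=111 | 3Δ
t=7: Δ0=111 Δ1=011 | 1Δ
t=8: Δ0=011 Δ1=111 Δ2=110 Δ3=100 | 3Δ
t=9: Δ0=100 Δ1=000 | 1Δ
t=10: Δ0=000 Δ1=100 Δ2=101 Δ3=111 | 3Δ
t=11: Δ0=111 Δ1=011 | 1Δ
t=12: Δ0=011 Δ1=111 Δ2=110 Δ3=100 | 3Δ
t=13: Δ0=100 Δ1=000 | 1Δ
t=14: Δ0=000 Δ1=100 Δ2=101 Δ3=111 | 3Δ
t=15: Δ0=111 Δ1=011 | 1Δ
t=16: Δ0=011 Δ1=111 Δ2=110 Δ3=100 | 3Δ
t=17: Δ0=100 Δ1=000 | 1Δ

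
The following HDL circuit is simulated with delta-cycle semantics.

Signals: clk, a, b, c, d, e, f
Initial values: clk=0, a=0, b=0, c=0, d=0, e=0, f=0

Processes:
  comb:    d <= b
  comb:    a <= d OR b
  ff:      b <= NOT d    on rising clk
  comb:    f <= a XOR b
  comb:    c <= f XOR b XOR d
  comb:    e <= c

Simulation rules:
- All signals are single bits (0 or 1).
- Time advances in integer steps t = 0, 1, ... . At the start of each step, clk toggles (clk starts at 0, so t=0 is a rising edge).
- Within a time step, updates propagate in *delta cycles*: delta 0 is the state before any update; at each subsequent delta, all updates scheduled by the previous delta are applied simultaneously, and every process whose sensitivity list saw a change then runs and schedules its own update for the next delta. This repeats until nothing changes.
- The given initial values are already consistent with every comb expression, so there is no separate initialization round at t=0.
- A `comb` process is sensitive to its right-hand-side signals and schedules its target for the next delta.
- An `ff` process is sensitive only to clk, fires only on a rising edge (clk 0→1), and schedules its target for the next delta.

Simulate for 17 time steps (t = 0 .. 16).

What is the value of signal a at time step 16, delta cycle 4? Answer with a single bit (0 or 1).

t=0 Δ0: b=0 d=0 c=0 clk=0 e=0 f=0 a=0
  Δ1: clk:0→1
  Δ2: b:0→1
  Δ3: d:0→1, c:0→1, f:0→1, a:0→1
  Δ4: e:0→1, f:1→0
  Δ5: c:1→0
  Δ6: e:1→0
  (6Δ to stable)
t=1 Δ0: b=1 d=1 c=0 clk=1 e=0 f=0 a=1
  Δ1: clk:1→0
  (1Δ to stable)
t=2 Δ0: b=1 d=1 c=0 clk=0 e=0 f=0 a=1
  Δ1: clk:0→1
  Δ2: b:1→0
  Δ3: d:1→0, c:0→1, f:0→1
  Δ4: e:0→1, a:1→0
  Δ5: f:1→0
  Δ6: c:1→0
  Δ7: e:1→0
  (7Δ to stable)
t=3 Δ0: b=0 d=0 c=0 clk=1 e=0 f=0 a=0
  Δ1: clk:1→0
  (1Δ to stable)
t=4 Δ0: b=0 d=0 c=0 clk=0 e=0 f=0 a=0
  Δ1: clk:0→1
  Δ2: b:0→1
  Δ3: d:0→1, c:0→1, f:0→1, a:0→1
  Δ4: e:0→1, f:1→0
  Δ5: c:1→0
  Δ6: e:1→0
  (6Δ to stable)
t=5 Δ0: b=1 d=1 c=0 clk=1 e=0 f=0 a=1
  Δ1: clk:1→0
  (1Δ to stable)
t=6 Δ0: b=1 d=1 c=0 clk=0 e=0 f=0 a=1
  Δ1: clk:0→1
  Δ2: b:1→0
  Δ3: d:1→0, c:0→1, f:0→1
  Δ4: e:0→1, a:1→0
  Δ5: f:1→0
  Δ6: c:1→0
  Δ7: e:1→0
  (7Δ to stable)
t=7 Δ0: b=0 d=0 c=0 clk=1 e=0 f=0 a=0
  Δ1: clk:1→0
  (1Δ to stable)
t=8 Δ0: b=0 d=0 c=0 clk=0 e=0 f=0 a=0
  Δ1: clk:0→1
  Δ2: b:0→1
  Δ3: d:0→1, c:0→1, f:0→1, a:0→1
  Δ4: e:0→1, f:1→0
  Δ5: c:1→0
  Δ6: e:1→0
  (6Δ to stable)
t=9 Δ0: b=1 d=1 c=0 clk=1 e=0 f=0 a=1
  Δ1: clk:1→0
  (1Δ to stable)
t=10 Δ0: b=1 d=1 c=0 clk=0 e=0 f=0 a=1
  Δ1: clk:0→1
  Δ2: b:1→0
  Δ3: d:1→0, c:0→1, f:0→1
  Δ4: e:0→1, a:1→0
  Δ5: f:1→0
  Δ6: c:1→0
  Δ7: e:1→0
  (7Δ to stable)
t=11 Δ0: b=0 d=0 c=0 clk=1 e=0 f=0 a=0
  Δ1: clk:1→0
  (1Δ to stable)
t=12 Δ0: b=0 d=0 c=0 clk=0 e=0 f=0 a=0
  Δ1: clk:0→1
  Δ2: b:0→1
  Δ3: d:0→1, c:0→1, f:0→1, a:0→1
  Δ4: e:0→1, f:1→0
  Δ5: c:1→0
  Δ6: e:1→0
  (6Δ to stable)
t=13 Δ0: b=1 d=1 c=0 clk=1 e=0 f=0 a=1
  Δ1: clk:1→0
  (1Δ to stable)
t=14 Δ0: b=1 d=1 c=0 clk=0 e=0 f=0 a=1
  Δ1: clk:0→1
  Δ2: b:1→0
  Δ3: d:1→0, c:0→1, f:0→1
  Δ4: e:0→1, a:1→0
  Δ5: f:1→0
  Δ6: c:1→0
  Δ7: e:1→0
  (7Δ to stable)
t=15 Δ0: b=0 d=0 c=0 clk=1 e=0 f=0 a=0
  Δ1: clk:1→0
  (1Δ to stable)
t=16 Δ0: b=0 d=0 c=0 clk=0 e=0 f=0 a=0
  Δ1: clk:0→1
  Δ2: b:0→1
  Δ3: d:0→1, c:0→1, f:0→1, a:0→1
  Δ4: e:0→1, f:1→0
  Δ5: c:1→0
  Δ6: e:1→0
  (6Δ to stable)

1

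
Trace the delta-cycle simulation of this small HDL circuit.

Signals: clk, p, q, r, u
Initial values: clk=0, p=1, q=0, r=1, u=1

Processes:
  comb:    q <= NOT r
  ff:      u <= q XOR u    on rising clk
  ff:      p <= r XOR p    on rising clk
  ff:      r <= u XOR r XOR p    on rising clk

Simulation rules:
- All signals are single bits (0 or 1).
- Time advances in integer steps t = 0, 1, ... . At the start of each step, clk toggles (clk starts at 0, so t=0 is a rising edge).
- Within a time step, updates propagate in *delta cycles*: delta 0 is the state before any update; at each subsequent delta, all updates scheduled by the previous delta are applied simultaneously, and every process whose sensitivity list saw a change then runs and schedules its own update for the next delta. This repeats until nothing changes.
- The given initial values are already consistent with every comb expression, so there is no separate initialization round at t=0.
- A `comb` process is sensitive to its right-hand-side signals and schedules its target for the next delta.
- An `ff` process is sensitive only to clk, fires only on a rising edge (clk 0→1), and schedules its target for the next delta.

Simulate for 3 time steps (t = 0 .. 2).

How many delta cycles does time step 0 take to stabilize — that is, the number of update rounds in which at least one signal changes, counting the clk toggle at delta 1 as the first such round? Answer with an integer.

2

t0.Δ0 p=1 u=1 r=1 clk=0 q=0
t0.Δ1 p=1 u=1 r=1 clk=1 q=0
t0.Δ2 p=0 u=1 r=1 clk=1 q=0
t1.Δ0 p=0 u=1 r=1 clk=1 q=0
t1.Δ1 p=0 u=1 r=1 clk=0 q=0
t2.Δ0 p=0 u=1 r=1 clk=0 q=0
t2.Δ1 p=0 u=1 r=1 clk=1 q=0
t2.Δ2 p=1 u=1 r=0 clk=1 q=0
t2.Δ3 p=1 u=1 r=0 clk=1 q=1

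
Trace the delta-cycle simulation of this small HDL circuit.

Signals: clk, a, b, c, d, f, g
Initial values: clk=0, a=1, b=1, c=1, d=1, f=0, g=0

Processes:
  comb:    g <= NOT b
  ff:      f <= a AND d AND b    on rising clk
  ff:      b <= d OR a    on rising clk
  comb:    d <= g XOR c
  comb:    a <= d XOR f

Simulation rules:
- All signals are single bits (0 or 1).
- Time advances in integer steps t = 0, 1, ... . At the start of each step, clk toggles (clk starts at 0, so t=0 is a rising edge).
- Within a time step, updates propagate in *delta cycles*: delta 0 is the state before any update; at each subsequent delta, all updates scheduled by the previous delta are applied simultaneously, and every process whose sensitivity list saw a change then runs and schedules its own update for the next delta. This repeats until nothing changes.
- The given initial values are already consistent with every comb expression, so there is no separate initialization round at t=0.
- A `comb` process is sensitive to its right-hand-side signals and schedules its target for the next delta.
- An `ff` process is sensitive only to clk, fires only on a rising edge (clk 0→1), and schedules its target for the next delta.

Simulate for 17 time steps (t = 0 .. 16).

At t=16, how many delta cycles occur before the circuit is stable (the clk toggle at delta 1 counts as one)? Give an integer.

t=0 Δ0: g=0 c=1 f=0 b=1 d=1 a=1 clk=0
  Δ1: clk:0→1
  Δ2: f:0→1
  Δ3: a:1→0
  (3Δ to stable)
t=1 Δ0: g=0 c=1 f=1 b=1 d=1 a=0 clk=1
  Δ1: clk:1→0
  (1Δ to stable)
t=2 Δ0: g=0 c=1 f=1 b=1 d=1 a=0 clk=0
  Δ1: clk:0→1
  Δ2: f:1→0
  Δ3: a:0→1
  (3Δ to stable)
t=3 Δ0: g=0 c=1 f=0 b=1 d=1 a=1 clk=1
  Δ1: clk:1→0
  (1Δ to stable)
t=4 Δ0: g=0 c=1 f=0 b=1 d=1 a=1 clk=0
  Δ1: clk:0→1
  Δ2: f:0→1
  Δ3: a:1→0
  (3Δ to stable)
t=5 Δ0: g=0 c=1 f=1 b=1 d=1 a=0 clk=1
  Δ1: clk:1→0
  (1Δ to stable)
t=6 Δ0: g=0 c=1 f=1 b=1 d=1 a=0 clk=0
  Δ1: clk:0→1
  Δ2: f:1→0
  Δ3: a:0→1
  (3Δ to stable)
t=7 Δ0: g=0 c=1 f=0 b=1 d=1 a=1 clk=1
  Δ1: clk:1→0
  (1Δ to stable)
t=8 Δ0: g=0 c=1 f=0 b=1 d=1 a=1 clk=0
  Δ1: clk:0→1
  Δ2: f:0→1
  Δ3: a:1→0
  (3Δ to stable)
t=9 Δ0: g=0 c=1 f=1 b=1 d=1 a=0 clk=1
  Δ1: clk:1→0
  (1Δ to stable)
t=10 Δ0: g=0 c=1 f=1 b=1 d=1 a=0 clk=0
  Δ1: clk:0→1
  Δ2: f:1→0
  Δ3: a:0→1
  (3Δ to stable)
t=11 Δ0: g=0 c=1 f=0 b=1 d=1 a=1 clk=1
  Δ1: clk:1→0
  (1Δ to stable)
t=12 Δ0: g=0 c=1 f=0 b=1 d=1 a=1 clk=0
  Δ1: clk:0→1
  Δ2: f:0→1
  Δ3: a:1→0
  (3Δ to stable)
t=13 Δ0: g=0 c=1 f=1 b=1 d=1 a=0 clk=1
  Δ1: clk:1→0
  (1Δ to stable)
t=14 Δ0: g=0 c=1 f=1 b=1 d=1 a=0 clk=0
  Δ1: clk:0→1
  Δ2: f:1→0
  Δ3: a:0→1
  (3Δ to stable)
t=15 Δ0: g=0 c=1 f=0 b=1 d=1 a=1 clk=1
  Δ1: clk:1→0
  (1Δ to stable)
t=16 Δ0: g=0 c=1 f=0 b=1 d=1 a=1 clk=0
  Δ1: clk:0→1
  Δ2: f:0→1
  Δ3: a:1→0
  (3Δ to stable)

3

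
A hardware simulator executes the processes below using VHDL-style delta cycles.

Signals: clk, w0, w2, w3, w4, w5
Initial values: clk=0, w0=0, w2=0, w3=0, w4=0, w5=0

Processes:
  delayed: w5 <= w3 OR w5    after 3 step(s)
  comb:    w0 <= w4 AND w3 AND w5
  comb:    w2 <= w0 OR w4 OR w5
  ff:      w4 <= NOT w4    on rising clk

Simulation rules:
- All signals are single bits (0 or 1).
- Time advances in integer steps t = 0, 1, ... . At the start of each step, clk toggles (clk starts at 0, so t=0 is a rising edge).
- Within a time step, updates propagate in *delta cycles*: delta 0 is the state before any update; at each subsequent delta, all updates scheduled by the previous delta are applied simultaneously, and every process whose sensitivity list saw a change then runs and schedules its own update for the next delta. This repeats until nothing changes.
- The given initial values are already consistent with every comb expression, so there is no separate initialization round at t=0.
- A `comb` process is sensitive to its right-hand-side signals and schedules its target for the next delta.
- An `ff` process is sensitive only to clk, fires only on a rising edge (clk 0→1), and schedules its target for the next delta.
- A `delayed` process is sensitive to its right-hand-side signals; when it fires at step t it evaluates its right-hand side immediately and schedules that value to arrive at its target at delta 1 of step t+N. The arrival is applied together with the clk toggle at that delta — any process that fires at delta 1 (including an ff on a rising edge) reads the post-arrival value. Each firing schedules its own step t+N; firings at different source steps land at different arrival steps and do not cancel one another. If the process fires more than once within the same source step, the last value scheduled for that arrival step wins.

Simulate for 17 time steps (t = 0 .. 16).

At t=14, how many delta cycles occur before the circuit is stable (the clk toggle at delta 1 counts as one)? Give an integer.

t=0 Δ0: w0=0 w4=0 w3=0 w2=0 w5=0 clk=0
  Δ1: clk:0→1
  Δ2: w4:0→1
  Δ3: w2:0→1
  (3Δ to stable)
t=1 Δ0: w0=0 w4=1 w3=0 w2=1 w5=0 clk=1
  Δ1: clk:1→0
  (1Δ to stable)
t=2 Δ0: w0=0 w4=1 w3=0 w2=1 w5=0 clk=0
  Δ1: clk:0→1
  Δ2: w4:1→0
  Δ3: w2:1→0
  (3Δ to stable)
t=3 Δ0: w0=0 w4=0 w3=0 w2=0 w5=0 clk=1
  Δ1: clk:1→0
  (1Δ to stable)
t=4 Δ0: w0=0 w4=0 w3=0 w2=0 w5=0 clk=0
  Δ1: clk:0→1
  Δ2: w4:0→1
  Δ3: w2:0→1
  (3Δ to stable)
t=5 Δ0: w0=0 w4=1 w3=0 w2=1 w5=0 clk=1
  Δ1: clk:1→0
  (1Δ to stable)
t=6 Δ0: w0=0 w4=1 w3=0 w2=1 w5=0 clk=0
  Δ1: clk:0→1
  Δ2: w4:1→0
  Δ3: w2:1→0
  (3Δ to stable)
t=7 Δ0: w0=0 w4=0 w3=0 w2=0 w5=0 clk=1
  Δ1: clk:1→0
  (1Δ to stable)
t=8 Δ0: w0=0 w4=0 w3=0 w2=0 w5=0 clk=0
  Δ1: clk:0→1
  Δ2: w4:0→1
  Δ3: w2:0→1
  (3Δ to stable)
t=9 Δ0: w0=0 w4=1 w3=0 w2=1 w5=0 clk=1
  Δ1: clk:1→0
  (1Δ to stable)
t=10 Δ0: w0=0 w4=1 w3=0 w2=1 w5=0 clk=0
  Δ1: clk:0→1
  Δ2: w4:1→0
  Δ3: w2:1→0
  (3Δ to stable)
t=11 Δ0: w0=0 w4=0 w3=0 w2=0 w5=0 clk=1
  Δ1: clk:1→0
  (1Δ to stable)
t=12 Δ0: w0=0 w4=0 w3=0 w2=0 w5=0 clk=0
  Δ1: clk:0→1
  Δ2: w4:0→1
  Δ3: w2:0→1
  (3Δ to stable)
t=13 Δ0: w0=0 w4=1 w3=0 w2=1 w5=0 clk=1
  Δ1: clk:1→0
  (1Δ to stable)
t=14 Δ0: w0=0 w4=1 w3=0 w2=1 w5=0 clk=0
  Δ1: clk:0→1
  Δ2: w4:1→0
  Δ3: w2:1→0
  (3Δ to stable)
t=15 Δ0: w0=0 w4=0 w3=0 w2=0 w5=0 clk=1
  Δ1: clk:1→0
  (1Δ to stable)
t=16 Δ0: w0=0 w4=0 w3=0 w2=0 w5=0 clk=0
  Δ1: clk:0→1
  Δ2: w4:0→1
  Δ3: w2:0→1
  (3Δ to stable)

3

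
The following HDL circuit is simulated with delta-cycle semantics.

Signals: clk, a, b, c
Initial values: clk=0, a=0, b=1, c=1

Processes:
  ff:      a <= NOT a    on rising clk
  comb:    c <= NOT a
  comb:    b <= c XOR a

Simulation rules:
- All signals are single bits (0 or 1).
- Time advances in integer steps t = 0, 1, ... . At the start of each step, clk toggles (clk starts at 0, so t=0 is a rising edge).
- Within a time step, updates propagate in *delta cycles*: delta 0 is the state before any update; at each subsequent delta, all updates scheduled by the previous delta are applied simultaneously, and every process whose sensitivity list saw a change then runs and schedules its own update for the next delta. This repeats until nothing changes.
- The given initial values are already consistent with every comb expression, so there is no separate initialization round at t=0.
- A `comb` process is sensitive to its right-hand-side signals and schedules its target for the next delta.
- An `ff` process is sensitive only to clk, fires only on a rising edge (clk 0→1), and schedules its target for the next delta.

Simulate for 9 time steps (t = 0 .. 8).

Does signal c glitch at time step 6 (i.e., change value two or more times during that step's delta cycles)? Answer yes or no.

[bits: clk,a,c,b]
t=0: Δ0=0011 Δ1=1011 Δ2=1111 Δ3=1100 Δ4=1101 | 4Δ
t=1: Δ0=1101 Δ1=0101 | 1Δ
t=2: Δ0=0101 Δ1=1101 Δ2=1001 Δ3=1010 Δ4=1011 | 4Δ
t=3: Δ0=1011 Δ1=0011 | 1Δ
t=4: Δ0=0011 Δ1=1011 Δ2=1111 Δ3=1100 Δ4=1101 | 4Δ
t=5: Δ0=1101 Δ1=0101 | 1Δ
t=6: Δ0=0101 Δ1=1101 Δ2=1001 Δ3=1010 Δ4=1011 | 4Δ
t=7: Δ0=1011 Δ1=0011 | 1Δ
t=8: Δ0=0011 Δ1=1011 Δ2=1111 Δ3=1100 Δ4=1101 | 4Δ

no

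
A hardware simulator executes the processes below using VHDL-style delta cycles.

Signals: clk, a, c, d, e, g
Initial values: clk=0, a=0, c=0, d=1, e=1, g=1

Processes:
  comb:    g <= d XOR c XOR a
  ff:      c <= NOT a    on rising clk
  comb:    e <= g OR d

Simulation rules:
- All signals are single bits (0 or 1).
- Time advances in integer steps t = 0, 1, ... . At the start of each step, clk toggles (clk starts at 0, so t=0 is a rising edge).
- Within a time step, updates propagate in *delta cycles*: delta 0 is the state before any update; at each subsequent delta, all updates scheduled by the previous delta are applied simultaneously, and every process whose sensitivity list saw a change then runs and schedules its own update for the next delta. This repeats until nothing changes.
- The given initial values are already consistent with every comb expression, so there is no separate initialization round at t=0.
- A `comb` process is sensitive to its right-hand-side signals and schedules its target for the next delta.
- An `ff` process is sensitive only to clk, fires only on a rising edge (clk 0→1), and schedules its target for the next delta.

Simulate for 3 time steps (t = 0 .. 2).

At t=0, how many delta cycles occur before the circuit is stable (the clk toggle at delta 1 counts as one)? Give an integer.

3

t=0 Δ0: e=1 d=1 c=0 g=1 a=0 clk=0
  Δ1: clk:0→1
  Δ2: c:0→1
  Δ3: g:1→0
  (3Δ to stable)
t=1 Δ0: e=1 d=1 c=1 g=0 a=0 clk=1
  Δ1: clk:1→0
  (1Δ to stable)
t=2 Δ0: e=1 d=1 c=1 g=0 a=0 clk=0
  Δ1: clk:0→1
  (1Δ to stable)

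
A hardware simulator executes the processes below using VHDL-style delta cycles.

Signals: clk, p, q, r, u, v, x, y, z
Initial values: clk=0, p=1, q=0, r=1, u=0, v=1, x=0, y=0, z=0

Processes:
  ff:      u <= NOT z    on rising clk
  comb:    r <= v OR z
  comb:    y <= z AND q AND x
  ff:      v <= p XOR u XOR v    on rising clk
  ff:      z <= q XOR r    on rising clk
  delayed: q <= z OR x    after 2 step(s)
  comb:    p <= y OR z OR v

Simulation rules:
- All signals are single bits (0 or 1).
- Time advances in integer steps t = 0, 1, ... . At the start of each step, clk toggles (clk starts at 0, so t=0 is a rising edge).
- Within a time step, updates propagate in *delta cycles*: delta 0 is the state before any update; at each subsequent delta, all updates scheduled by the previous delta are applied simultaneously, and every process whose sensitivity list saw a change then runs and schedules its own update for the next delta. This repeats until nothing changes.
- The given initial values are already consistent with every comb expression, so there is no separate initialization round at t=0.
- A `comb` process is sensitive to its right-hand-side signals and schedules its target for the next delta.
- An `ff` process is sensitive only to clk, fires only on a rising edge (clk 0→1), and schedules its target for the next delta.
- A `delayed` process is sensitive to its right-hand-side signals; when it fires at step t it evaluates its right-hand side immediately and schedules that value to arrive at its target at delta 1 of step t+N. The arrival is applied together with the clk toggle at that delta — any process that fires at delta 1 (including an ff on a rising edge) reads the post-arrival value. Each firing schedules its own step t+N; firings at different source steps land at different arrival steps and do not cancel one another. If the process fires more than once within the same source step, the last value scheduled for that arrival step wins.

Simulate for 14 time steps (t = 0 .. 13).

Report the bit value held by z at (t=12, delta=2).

1

t0.Δ0 p=1 r=1 q=0 u=0 clk=0 y=0 x=0 z=0 v=1
t0.Δ1 p=1 r=1 q=0 u=0 clk=1 y=0 x=0 z=0 v=1
t0.Δ2 p=1 r=1 q=0 u=1 clk=1 y=0 x=0 z=1 v=0
t1.Δ0 p=1 r=1 q=0 u=1 clk=1 y=0 x=0 z=1 v=0
t1.Δ1 p=1 r=1 q=0 u=1 clk=0 y=0 x=0 z=1 v=0
t2.Δ0 p=1 r=1 q=0 u=1 clk=0 y=0 x=0 z=1 v=0
t2.Δ1 p=1 r=1 q=1 u=1 clk=1 y=0 x=0 z=1 v=0
t2.Δ2 p=1 r=1 q=1 u=0 clk=1 y=0 x=0 z=0 v=0
t2.Δ3 p=0 r=0 q=1 u=0 clk=1 y=0 x=0 z=0 v=0
t3.Δ0 p=0 r=0 q=1 u=0 clk=1 y=0 x=0 z=0 v=0
t3.Δ1 p=0 r=0 q=1 u=0 clk=0 y=0 x=0 z=0 v=0
t4.Δ0 p=0 r=0 q=1 u=0 clk=0 y=0 x=0 z=0 v=0
t4.Δ1 p=0 r=0 q=0 u=0 clk=1 y=0 x=0 z=0 v=0
t4.Δ2 p=0 r=0 q=0 u=1 clk=1 y=0 x=0 z=0 v=0
t5.Δ0 p=0 r=0 q=0 u=1 clk=1 y=0 x=0 z=0 v=0
t5.Δ1 p=0 r=0 q=0 u=1 clk=0 y=0 x=0 z=0 v=0
t6.Δ0 p=0 r=0 q=0 u=1 clk=0 y=0 x=0 z=0 v=0
t6.Δ1 p=0 r=0 q=0 u=1 clk=1 y=0 x=0 z=0 v=0
t6.Δ2 p=0 r=0 q=0 u=1 clk=1 y=0 x=0 z=0 v=1
t6.Δ3 p=1 r=1 q=0 u=1 clk=1 y=0 x=0 z=0 v=1
t7.Δ0 p=1 r=1 q=0 u=1 clk=1 y=0 x=0 z=0 v=1
t7.Δ1 p=1 r=1 q=0 u=1 clk=0 y=0 x=0 z=0 v=1
t8.Δ0 p=1 r=1 q=0 u=1 clk=0 y=0 x=0 z=0 v=1
t8.Δ1 p=1 r=1 q=0 u=1 clk=1 y=0 x=0 z=0 v=1
t8.Δ2 p=1 r=1 q=0 u=1 clk=1 y=0 x=0 z=1 v=1
t9.Δ0 p=1 r=1 q=0 u=1 clk=1 y=0 x=0 z=1 v=1
t9.Δ1 p=1 r=1 q=0 u=1 clk=0 y=0 x=0 z=1 v=1
t10.Δ0 p=1 r=1 q=0 u=1 clk=0 y=0 x=0 z=1 v=1
t10.Δ1 p=1 r=1 q=1 u=1 clk=1 y=0 x=0 z=1 v=1
t10.Δ2 p=1 r=1 q=1 u=0 clk=1 y=0 x=0 z=0 v=1
t11.Δ0 p=1 r=1 q=1 u=0 clk=1 y=0 x=0 z=0 v=1
t11.Δ1 p=1 r=1 q=1 u=0 clk=0 y=0 x=0 z=0 v=1
t12.Δ0 p=1 r=1 q=1 u=0 clk=0 y=0 x=0 z=0 v=1
t12.Δ1 p=1 r=1 q=0 u=0 clk=1 y=0 x=0 z=0 v=1
t12.Δ2 p=1 r=1 q=0 u=1 clk=1 y=0 x=0 z=1 v=0
t13.Δ0 p=1 r=1 q=0 u=1 clk=1 y=0 x=0 z=1 v=0
t13.Δ1 p=1 r=1 q=0 u=1 clk=0 y=0 x=0 z=1 v=0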